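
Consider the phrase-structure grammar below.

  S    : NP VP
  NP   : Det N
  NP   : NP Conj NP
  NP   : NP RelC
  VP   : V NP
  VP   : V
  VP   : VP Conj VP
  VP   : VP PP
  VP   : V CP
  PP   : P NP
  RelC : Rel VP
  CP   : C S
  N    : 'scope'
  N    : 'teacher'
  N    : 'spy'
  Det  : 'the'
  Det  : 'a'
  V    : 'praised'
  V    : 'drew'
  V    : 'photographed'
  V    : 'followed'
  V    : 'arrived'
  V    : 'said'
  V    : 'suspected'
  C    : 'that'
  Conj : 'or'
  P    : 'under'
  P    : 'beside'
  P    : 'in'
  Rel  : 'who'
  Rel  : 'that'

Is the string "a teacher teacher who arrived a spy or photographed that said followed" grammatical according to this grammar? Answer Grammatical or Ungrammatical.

Ungrammatical

An N word can never sit immediately before an N word in any string this grammar generates, so the substring 'teacher teacher' rules out a derivation.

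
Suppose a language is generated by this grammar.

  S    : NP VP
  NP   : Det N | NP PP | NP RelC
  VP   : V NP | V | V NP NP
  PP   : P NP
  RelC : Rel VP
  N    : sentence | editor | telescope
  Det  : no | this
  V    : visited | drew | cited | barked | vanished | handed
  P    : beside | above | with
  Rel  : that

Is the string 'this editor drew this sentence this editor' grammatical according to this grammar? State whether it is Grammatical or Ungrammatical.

S
  NP
    Det: this
    N: editor
  VP
    V: drew
    NP
      Det: this
      N: sentence
    NP
      Det: this
      N: editor
Every word is introduced by a lexical rule and the phrasal rules combine the resulting categories into a single S.

Grammatical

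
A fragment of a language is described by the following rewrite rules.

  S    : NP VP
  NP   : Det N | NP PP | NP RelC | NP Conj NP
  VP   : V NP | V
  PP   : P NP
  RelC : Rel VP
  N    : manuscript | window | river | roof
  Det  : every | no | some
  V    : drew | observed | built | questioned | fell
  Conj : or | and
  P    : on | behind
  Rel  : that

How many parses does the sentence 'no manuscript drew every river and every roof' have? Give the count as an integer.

[S [NP [Det no] [N manuscript]] [VP [V drew] [NP [NP [Det every] [N river]] [Conj and] [NP [Det every] [N roof]]]]]
No rule offers an alternative attachment or grouping for any span, so this is the only derivation.

1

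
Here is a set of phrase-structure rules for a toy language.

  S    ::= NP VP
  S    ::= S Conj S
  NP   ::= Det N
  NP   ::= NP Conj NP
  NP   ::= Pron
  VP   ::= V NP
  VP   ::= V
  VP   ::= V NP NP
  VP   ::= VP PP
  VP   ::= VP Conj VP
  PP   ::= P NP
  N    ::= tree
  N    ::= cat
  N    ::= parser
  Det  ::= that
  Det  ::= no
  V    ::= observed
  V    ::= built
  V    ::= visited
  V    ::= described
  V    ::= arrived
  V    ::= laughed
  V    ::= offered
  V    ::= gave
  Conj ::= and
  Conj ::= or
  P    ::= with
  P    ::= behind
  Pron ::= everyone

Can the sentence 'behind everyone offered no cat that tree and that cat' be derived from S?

Ungrammatical

For S → NP VP, no prefix of the string parses as an NP. The alternative S rule S → S Conj S likewise has no satisfying split.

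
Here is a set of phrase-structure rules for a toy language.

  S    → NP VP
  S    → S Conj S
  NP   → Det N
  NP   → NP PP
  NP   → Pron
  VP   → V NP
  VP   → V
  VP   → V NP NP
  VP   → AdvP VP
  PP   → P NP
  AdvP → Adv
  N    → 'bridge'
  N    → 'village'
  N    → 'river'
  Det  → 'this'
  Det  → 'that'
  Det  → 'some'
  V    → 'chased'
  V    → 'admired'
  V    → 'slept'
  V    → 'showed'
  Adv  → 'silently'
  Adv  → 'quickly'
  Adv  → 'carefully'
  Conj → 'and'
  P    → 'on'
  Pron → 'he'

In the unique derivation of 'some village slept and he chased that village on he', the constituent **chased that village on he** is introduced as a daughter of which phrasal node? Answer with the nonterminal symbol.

S
  S
    NP
      Det: some
      N: village
    VP
      V: slept
  Conj: and
  S
    NP
      Pron: he
    VP
      V: chased
      NP
        NP
          Det: that
          N: village
        PP
          P: on
          NP
            Pron: he
The span 'chased that village on he' is the VP node built by VP → V NP.
Its mother is the S built by S → NP VP.

S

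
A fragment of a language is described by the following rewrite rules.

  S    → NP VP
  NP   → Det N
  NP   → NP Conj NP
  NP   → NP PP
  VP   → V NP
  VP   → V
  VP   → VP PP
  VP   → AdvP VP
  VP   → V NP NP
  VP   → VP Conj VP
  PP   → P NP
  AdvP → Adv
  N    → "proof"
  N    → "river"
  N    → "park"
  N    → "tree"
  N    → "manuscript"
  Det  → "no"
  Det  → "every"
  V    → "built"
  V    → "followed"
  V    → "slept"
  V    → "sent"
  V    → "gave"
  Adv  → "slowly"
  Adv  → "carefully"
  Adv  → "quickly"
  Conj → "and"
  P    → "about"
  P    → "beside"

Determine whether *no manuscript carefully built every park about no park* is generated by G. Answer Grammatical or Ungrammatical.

Grammatical

[S [NP [Det no] [N manuscript]] [VP [VP [AdvP [Adv carefully]] [VP [V built] [NP [Det every] [N park]]]] [PP [P about] [NP [Det no] [N park]]]]]
Every word is introduced by a lexical rule and the phrasal rules combine the resulting categories into a single S.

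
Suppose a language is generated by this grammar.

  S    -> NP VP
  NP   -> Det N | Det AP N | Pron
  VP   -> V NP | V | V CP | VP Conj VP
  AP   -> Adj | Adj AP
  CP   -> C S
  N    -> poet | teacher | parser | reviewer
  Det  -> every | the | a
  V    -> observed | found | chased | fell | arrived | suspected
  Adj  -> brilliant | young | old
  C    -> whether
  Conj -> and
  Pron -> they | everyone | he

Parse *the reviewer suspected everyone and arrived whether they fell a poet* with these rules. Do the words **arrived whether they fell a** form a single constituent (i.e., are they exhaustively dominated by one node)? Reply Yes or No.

[S [NP [Det the] [N reviewer]] [VP [VP [V suspected] [NP [Pron everyone]]] [Conj and] [VP [V arrived] [CP [C whether] [S [NP [Pron they]] [VP [V fell] [NP [Det a] [N poet]]]]]]]]
The smallest constituent containing 'arrived whether they fell a' is the VP spanning 'arrived whether they fell a poet'; no single node in the tree dominates exactly the given words.

No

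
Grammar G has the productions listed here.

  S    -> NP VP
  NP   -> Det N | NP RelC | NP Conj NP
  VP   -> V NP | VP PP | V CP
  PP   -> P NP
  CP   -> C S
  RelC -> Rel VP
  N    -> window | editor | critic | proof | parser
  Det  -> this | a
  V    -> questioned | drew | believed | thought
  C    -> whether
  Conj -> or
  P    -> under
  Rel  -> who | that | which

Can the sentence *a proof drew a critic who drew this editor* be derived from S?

Grammatical

S
  NP
    Det: a
    N: proof
  VP
    V: drew
    NP
      NP
        Det: a
        N: critic
      RelC
        Rel: who
        VP
          V: drew
          NP
            Det: this
            N: editor
Each bracket corresponds to one application of a listed rule, so the string is derivable from S.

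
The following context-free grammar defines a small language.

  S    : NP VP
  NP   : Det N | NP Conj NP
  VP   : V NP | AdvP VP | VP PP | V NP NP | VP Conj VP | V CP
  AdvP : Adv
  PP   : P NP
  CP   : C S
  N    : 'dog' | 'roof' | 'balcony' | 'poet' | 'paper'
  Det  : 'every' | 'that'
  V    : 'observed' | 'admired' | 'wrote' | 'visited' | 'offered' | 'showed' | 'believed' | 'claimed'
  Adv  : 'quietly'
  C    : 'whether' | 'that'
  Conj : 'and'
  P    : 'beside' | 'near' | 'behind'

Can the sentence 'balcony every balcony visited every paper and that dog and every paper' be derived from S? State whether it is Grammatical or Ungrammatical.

Ungrammatical

For S → NP VP, no prefix of the string parses as an NP.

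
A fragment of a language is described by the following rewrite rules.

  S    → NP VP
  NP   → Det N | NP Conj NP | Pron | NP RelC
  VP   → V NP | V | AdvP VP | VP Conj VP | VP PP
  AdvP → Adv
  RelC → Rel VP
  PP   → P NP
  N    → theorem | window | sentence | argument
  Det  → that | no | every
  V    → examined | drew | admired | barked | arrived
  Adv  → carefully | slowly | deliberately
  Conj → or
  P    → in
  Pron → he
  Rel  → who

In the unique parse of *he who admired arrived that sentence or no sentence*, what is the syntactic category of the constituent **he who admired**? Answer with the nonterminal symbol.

[S [NP [NP [Pron he]] [RelC [Rel who] [VP [V admired]]]] [VP [V arrived] [NP [NP [Det that] [N sentence]] [Conj or] [NP [Det no] [N sentence]]]]]
The span 'he who admired' is the NP node built by NP → NP RelC.

NP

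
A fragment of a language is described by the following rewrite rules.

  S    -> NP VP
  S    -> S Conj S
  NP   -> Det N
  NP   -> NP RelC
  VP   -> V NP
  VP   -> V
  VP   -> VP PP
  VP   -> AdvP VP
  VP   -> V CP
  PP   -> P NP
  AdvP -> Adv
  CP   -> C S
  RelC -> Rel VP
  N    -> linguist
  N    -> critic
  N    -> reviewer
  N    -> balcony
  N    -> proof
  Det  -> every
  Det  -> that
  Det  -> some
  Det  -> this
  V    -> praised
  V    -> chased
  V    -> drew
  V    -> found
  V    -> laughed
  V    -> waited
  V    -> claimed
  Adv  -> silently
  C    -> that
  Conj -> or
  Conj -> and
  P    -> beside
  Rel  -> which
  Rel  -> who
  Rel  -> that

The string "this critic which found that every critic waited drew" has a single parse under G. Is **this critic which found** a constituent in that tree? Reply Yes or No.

No

[S [NP [NP [Det this] [N critic]] [RelC [Rel which] [VP [V found] [CP [C that] [S [NP [Det every] [N critic]] [VP [V waited]]]]]]] [VP [V drew]]]
The smallest constituent containing 'this critic which found' is the NP spanning 'this critic which found that every critic waited'; no single node in the tree dominates exactly the given words.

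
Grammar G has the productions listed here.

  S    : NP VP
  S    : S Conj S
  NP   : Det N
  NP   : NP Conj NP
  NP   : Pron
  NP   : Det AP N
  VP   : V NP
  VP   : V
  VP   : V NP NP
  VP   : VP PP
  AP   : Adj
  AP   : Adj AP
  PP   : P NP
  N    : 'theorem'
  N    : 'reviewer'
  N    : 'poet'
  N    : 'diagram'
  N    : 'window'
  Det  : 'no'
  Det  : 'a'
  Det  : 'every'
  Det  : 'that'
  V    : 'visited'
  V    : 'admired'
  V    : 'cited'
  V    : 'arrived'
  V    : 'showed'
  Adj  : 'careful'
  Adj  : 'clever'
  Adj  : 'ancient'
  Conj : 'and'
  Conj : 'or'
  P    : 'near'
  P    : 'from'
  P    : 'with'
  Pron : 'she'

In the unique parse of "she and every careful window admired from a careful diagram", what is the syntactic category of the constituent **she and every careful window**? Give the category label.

S
  NP
    NP
      Pron: she
    Conj: and
    NP
      Det: every
      AP
        Adj: careful
      N: window
  VP
    VP
      V: admired
    PP
      P: from
      NP
        Det: a
        AP
          Adj: careful
        N: diagram
The span 'she and every careful window' is the NP node built by NP → NP Conj NP.

NP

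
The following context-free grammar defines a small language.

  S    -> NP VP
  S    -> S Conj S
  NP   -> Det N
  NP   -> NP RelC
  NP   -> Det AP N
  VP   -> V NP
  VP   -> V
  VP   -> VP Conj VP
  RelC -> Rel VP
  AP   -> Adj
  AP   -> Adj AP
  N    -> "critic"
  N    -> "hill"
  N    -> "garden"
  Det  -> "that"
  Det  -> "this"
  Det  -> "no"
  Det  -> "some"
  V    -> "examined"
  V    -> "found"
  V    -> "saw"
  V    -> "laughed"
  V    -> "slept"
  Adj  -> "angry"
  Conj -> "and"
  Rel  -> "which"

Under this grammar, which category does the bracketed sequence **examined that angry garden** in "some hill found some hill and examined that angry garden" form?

VP

S
  NP
    Det: some
    N: hill
  VP
    VP
      V: found
      NP
        Det: some
        N: hill
    Conj: and
    VP
      V: examined
      NP
        Det: that
        AP
          Adj: angry
        N: garden
The span 'examined that angry garden' is the VP node built by VP → V NP.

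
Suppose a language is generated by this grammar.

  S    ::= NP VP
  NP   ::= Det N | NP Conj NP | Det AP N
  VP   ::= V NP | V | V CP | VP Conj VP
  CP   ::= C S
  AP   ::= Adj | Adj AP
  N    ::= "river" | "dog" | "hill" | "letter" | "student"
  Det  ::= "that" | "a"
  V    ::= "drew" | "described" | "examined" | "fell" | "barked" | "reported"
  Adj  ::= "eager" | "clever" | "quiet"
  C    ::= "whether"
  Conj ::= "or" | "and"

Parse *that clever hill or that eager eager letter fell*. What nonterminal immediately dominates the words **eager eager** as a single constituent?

[S [NP [NP [Det that] [AP [Adj clever]] [N hill]] [Conj or] [NP [Det that] [AP [Adj eager] [AP [Adj eager]]] [N letter]]] [VP [V fell]]]
The span 'eager eager' is the AP node built by AP → Adj AP.

AP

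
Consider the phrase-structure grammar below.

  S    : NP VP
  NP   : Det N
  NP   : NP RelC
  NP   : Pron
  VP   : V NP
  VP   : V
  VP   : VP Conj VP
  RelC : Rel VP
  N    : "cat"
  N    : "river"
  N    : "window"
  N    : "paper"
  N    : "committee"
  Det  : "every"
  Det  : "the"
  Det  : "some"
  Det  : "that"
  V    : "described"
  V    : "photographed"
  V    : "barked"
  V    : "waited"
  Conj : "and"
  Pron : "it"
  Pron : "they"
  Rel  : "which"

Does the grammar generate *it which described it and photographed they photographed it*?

Grammatical

[S [NP [NP [Pron it]] [RelC [Rel which] [VP [VP [V described] [NP [Pron it]]] [Conj and] [VP [V photographed] [NP [Pron they]]]]]] [VP [V photographed] [NP [Pron it]]]]
Each bracket corresponds to one application of a listed rule, so the string is derivable from S.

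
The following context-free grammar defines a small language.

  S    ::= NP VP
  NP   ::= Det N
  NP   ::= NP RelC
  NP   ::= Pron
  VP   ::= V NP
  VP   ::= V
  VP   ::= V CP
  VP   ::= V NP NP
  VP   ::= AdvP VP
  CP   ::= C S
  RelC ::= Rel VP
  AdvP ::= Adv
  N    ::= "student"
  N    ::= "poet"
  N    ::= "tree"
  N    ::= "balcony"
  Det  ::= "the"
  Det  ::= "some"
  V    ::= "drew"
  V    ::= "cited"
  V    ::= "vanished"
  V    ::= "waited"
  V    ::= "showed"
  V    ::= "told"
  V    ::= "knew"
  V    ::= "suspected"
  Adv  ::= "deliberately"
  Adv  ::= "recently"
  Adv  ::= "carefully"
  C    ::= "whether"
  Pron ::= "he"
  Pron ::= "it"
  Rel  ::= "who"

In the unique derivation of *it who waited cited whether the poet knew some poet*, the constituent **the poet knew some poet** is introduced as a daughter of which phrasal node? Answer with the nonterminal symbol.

[S [NP [NP [Pron it]] [RelC [Rel who] [VP [V waited]]]] [VP [V cited] [CP [C whether] [S [NP [Det the] [N poet]] [VP [V knew] [NP [Det some] [N poet]]]]]]]
The span 'the poet knew some poet' is the S node built by S → NP VP.
Its mother is the CP built by CP → C S.

CP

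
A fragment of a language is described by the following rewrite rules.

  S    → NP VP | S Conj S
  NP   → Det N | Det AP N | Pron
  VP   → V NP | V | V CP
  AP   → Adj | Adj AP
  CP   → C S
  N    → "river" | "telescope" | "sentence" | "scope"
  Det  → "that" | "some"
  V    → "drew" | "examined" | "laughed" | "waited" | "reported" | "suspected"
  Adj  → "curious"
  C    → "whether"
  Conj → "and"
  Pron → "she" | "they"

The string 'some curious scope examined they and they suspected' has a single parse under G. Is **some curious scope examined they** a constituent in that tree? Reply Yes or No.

[S [S [NP [Det some] [AP [Adj curious]] [N scope]] [VP [V examined] [NP [Pron they]]]] [Conj and] [S [NP [Pron they]] [VP [V suspected]]]]
The words 'some curious scope examined they' are exhaustively dominated by a single S node (built by S → NP VP), so they form a constituent.

Yes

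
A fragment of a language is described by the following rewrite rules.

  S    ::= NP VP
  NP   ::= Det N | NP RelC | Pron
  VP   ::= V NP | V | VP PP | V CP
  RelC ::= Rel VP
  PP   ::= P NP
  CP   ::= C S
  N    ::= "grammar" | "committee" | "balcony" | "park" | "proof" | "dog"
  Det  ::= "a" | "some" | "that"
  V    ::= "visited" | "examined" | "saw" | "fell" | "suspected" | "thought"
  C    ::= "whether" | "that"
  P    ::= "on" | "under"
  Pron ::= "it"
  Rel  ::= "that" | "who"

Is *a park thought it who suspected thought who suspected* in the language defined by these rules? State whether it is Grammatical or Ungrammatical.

For S → NP VP, the only prefix that parses as NP is 'a park', but the remainder 'thought it who suspected thought who suspected' is not a VP under these rules.

Ungrammatical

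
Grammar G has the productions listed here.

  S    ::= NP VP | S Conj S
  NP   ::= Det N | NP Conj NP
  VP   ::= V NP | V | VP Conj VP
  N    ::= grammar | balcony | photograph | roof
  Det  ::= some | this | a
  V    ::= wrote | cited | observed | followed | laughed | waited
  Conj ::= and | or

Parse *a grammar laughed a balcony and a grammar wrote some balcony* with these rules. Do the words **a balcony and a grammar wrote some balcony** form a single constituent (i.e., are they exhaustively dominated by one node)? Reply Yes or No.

[S [S [NP [Det a] [N grammar]] [VP [V laughed] [NP [Det a] [N balcony]]]] [Conj and] [S [NP [Det a] [N grammar]] [VP [V wrote] [NP [Det some] [N balcony]]]]]
The smallest constituent containing 'a balcony and a grammar wrote some balcony' is the S spanning 'a grammar laughed a balcony and a grammar wrote some balcony'; no single node in the tree dominates exactly the given words.

No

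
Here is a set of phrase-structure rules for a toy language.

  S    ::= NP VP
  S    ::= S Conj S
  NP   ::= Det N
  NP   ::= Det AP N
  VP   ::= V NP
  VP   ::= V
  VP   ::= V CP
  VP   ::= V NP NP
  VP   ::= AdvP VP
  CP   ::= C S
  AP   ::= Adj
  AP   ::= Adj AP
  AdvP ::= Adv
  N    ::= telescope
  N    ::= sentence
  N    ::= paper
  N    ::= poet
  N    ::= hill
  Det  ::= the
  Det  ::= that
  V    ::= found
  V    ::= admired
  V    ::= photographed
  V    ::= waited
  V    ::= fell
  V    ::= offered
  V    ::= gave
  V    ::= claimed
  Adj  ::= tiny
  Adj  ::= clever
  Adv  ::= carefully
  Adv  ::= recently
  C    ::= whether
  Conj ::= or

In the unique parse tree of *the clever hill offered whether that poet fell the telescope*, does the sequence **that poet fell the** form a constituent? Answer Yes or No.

No

[S [NP [Det the] [AP [Adj clever]] [N hill]] [VP [V offered] [CP [C whether] [S [NP [Det that] [N poet]] [VP [V fell] [NP [Det the] [N telescope]]]]]]]
The smallest constituent containing 'that poet fell the' is the S spanning 'that poet fell the telescope'; no single node in the tree dominates exactly the given words.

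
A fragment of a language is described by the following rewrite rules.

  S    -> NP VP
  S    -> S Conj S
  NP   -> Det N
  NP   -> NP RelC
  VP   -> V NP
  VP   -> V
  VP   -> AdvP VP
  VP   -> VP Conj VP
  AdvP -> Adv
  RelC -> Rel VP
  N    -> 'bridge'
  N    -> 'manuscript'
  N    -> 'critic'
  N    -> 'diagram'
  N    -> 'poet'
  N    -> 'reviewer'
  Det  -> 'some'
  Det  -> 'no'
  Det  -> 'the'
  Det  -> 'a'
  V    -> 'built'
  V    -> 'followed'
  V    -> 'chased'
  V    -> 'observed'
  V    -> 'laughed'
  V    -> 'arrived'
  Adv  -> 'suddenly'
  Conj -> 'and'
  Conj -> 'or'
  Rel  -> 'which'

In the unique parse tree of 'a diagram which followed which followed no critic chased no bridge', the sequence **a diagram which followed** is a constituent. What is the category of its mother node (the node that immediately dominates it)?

S
  NP
    NP
      NP
        Det: a
        N: diagram
      RelC
        Rel: which
        VP
          V: followed
    RelC
      Rel: which
      VP
        V: followed
        NP
          Det: no
          N: critic
  VP
    V: chased
    NP
      Det: no
      N: bridge
The span 'a diagram which followed' is the NP node built by NP → NP RelC.
Its mother is the NP built by NP → NP RelC.

NP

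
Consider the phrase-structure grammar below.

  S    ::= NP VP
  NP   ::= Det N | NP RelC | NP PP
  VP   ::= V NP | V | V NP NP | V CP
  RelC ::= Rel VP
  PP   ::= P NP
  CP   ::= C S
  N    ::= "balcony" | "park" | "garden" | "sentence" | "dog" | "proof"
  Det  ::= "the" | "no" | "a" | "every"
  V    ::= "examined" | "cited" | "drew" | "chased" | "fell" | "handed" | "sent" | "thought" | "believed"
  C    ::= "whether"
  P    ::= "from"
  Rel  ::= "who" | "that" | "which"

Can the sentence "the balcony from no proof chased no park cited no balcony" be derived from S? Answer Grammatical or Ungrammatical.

For S → NP VP, every NP-prefix leaves a non-VP remainder: after 'the balcony' the remainder is not a VP; after 'the balcony from no proof' the remainder is not a VP.

Ungrammatical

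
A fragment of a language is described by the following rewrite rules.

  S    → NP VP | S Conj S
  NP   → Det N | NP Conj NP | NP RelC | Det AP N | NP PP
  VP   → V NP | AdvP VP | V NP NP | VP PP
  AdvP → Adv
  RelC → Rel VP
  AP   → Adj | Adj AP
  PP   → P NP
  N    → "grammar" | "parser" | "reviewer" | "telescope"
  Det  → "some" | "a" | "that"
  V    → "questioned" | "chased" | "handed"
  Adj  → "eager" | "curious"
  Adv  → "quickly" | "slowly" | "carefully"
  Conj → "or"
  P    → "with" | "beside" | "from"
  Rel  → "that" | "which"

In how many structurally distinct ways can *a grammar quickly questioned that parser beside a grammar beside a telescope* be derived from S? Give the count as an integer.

9

Two of the 9 distinct bracketings:
[S [NP [Det a] [N grammar]] [VP [AdvP [Adv quickly]] [VP [V questioned] [NP [NP [Det that] [N parser]] [PP [P beside] [NP [NP [Det a] [N grammar]] [PP [P beside] [NP [Det a] [N telescope]]]]]]]]]
[S [NP [Det a] [N grammar]] [VP [AdvP [Adv quickly]] [VP [V questioned] [NP [NP [NP [Det that] [N parser]] [PP [P beside] [NP [Det a] [N grammar]]]] [PP [P beside] [NP [Det a] [N telescope]]]]]]]
The trees differ in how a recursive rule is bracketed over the same span.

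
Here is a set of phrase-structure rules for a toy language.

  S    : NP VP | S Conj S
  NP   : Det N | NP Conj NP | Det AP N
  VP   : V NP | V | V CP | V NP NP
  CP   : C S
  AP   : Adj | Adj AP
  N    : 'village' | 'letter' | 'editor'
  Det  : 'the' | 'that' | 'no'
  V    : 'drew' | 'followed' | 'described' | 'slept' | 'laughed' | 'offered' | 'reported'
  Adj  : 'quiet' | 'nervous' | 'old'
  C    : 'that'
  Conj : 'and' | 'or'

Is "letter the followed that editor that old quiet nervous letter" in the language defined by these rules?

A Det word can never sit immediately before a V word in any string this grammar generates, so the substring 'the followed' rules out a derivation.

Ungrammatical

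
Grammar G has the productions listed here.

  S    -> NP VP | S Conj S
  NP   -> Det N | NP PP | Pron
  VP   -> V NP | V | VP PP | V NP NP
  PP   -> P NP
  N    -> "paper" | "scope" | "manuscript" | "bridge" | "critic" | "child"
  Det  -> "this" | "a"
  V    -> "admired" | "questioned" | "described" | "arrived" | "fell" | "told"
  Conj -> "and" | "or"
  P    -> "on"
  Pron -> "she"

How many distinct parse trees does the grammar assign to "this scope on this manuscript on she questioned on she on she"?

Two of the 4 distinct bracketings:
[S [NP [NP [Det this] [N scope]] [PP [P on] [NP [NP [Det this] [N manuscript]] [PP [P on] [NP [Pron she]]]]]] [VP [VP [V questioned]] [PP [P on] [NP [NP [Pron she]] [PP [P on] [NP [Pron she]]]]]]]
[S [NP [NP [Det this] [N scope]] [PP [P on] [NP [NP [Det this] [N manuscript]] [PP [P on] [NP [Pron she]]]]]] [VP [VP [VP [V questioned]] [PP [P on] [NP [Pron she]]]] [PP [P on] [NP [Pron she]]]]]
The trees differ in how a recursive rule is bracketed over the same span.

4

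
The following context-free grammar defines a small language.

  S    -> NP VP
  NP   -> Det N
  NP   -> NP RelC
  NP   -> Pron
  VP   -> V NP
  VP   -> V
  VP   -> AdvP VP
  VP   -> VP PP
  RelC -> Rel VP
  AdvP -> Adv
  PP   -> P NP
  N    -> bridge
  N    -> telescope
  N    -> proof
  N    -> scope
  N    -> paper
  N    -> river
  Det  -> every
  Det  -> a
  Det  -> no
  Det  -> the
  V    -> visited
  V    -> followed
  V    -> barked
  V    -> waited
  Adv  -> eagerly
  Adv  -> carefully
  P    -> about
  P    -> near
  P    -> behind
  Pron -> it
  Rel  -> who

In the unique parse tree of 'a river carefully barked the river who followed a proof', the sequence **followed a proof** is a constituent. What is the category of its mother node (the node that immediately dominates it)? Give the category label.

RelC

S
  NP
    Det: a
    N: river
  VP
    AdvP
      Adv: carefully
    VP
      V: barked
      NP
        NP
          Det: the
          N: river
        RelC
          Rel: who
          VP
            V: followed
            NP
              Det: a
              N: proof
The span 'followed a proof' is the VP node built by VP → V NP.
Its mother is the RelC built by RelC → Rel VP.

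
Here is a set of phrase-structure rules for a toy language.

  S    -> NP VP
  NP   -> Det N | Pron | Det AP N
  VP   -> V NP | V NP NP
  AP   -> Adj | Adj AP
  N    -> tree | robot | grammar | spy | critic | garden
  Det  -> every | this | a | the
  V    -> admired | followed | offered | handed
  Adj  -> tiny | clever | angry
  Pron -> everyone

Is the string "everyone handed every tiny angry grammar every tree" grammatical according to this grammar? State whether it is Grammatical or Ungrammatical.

[S [NP [Pron everyone]] [VP [V handed] [NP [Det every] [AP [Adj tiny] [AP [Adj angry]]] [N grammar]] [NP [Det every] [N tree]]]]
Each bracket corresponds to one application of a listed rule, so the string is derivable from S.

Grammatical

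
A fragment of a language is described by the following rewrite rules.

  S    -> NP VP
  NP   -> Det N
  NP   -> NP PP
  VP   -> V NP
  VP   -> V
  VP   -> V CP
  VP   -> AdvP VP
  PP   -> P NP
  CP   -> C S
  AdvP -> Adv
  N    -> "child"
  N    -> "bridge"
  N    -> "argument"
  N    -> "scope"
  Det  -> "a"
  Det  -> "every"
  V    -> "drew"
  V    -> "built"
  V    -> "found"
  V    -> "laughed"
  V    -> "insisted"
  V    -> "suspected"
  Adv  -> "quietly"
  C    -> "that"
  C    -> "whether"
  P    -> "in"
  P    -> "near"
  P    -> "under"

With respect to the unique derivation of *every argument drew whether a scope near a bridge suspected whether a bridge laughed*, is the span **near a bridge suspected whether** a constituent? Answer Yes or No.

No

[S [NP [Det every] [N argument]] [VP [V drew] [CP [C whether] [S [NP [NP [Det a] [N scope]] [PP [P near] [NP [Det a] [N bridge]]]] [VP [V suspected] [CP [C whether] [S [NP [Det a] [N bridge]] [VP [V laughed]]]]]]]]]
The smallest constituent containing 'near a bridge suspected whether' is the S spanning 'a scope near a bridge suspected whether a bridge laughed'; no single node in the tree dominates exactly the given words.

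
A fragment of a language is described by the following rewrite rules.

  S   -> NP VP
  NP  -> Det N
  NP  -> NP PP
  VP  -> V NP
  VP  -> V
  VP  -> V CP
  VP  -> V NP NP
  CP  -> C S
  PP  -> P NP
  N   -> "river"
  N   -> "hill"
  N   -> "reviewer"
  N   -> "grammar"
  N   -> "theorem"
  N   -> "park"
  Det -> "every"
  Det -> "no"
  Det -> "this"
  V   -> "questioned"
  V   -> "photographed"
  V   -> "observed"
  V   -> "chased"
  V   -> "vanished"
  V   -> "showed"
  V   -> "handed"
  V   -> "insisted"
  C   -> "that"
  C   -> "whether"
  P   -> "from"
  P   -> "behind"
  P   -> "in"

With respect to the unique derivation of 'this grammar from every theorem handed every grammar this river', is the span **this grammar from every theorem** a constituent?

[S [NP [NP [Det this] [N grammar]] [PP [P from] [NP [Det every] [N theorem]]]] [VP [V handed] [NP [Det every] [N grammar]] [NP [Det this] [N river]]]]
The words 'this grammar from every theorem' are exhaustively dominated by a single NP node (built by NP → NP PP), so they form a constituent.

Yes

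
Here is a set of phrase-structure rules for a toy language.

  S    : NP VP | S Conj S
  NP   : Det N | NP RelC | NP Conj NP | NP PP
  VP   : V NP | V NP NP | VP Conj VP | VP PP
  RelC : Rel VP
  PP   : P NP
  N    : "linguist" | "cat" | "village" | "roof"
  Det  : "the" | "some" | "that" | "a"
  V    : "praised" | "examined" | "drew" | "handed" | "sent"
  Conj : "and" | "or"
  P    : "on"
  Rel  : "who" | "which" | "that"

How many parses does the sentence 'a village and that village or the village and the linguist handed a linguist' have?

5

Two of the 5 distinct bracketings:
[S [NP [NP [Det a] [N village]] [Conj and] [NP [NP [Det that] [N village]] [Conj or] [NP [NP [Det the] [N village]] [Conj and] [NP [Det the] [N linguist]]]]] [VP [V handed] [NP [Det a] [N linguist]]]]
[S [NP [NP [Det a] [N village]] [Conj and] [NP [NP [NP [Det that] [N village]] [Conj or] [NP [Det the] [N village]]] [Conj and] [NP [Det the] [N linguist]]]] [VP [V handed] [NP [Det a] [N linguist]]]]
The trees differ in how a recursive rule is bracketed over the same span.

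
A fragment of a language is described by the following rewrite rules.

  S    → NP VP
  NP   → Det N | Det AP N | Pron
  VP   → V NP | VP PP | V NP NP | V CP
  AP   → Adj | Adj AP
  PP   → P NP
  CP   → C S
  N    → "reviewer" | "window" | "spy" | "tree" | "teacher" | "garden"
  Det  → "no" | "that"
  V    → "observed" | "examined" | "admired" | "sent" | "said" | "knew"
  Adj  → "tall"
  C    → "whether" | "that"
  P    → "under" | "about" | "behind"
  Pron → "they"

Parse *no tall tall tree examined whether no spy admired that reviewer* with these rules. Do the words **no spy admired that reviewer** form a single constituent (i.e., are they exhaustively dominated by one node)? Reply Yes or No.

[S [NP [Det no] [AP [Adj tall] [AP [Adj tall]]] [N tree]] [VP [V examined] [CP [C whether] [S [NP [Det no] [N spy]] [VP [V admired] [NP [Det that] [N reviewer]]]]]]]
The words 'no spy admired that reviewer' are exhaustively dominated by a single S node (built by S → NP VP), so they form a constituent.

Yes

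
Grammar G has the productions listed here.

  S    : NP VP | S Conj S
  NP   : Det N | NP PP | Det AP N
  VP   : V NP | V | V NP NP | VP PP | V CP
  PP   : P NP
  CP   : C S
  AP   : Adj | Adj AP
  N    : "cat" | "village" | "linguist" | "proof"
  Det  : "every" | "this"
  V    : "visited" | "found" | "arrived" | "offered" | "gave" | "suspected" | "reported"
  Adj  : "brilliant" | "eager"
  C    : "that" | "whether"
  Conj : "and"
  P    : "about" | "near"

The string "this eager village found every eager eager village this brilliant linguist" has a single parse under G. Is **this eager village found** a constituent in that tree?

No

[S [NP [Det this] [AP [Adj eager]] [N village]] [VP [V found] [NP [Det every] [AP [Adj eager] [AP [Adj eager]]] [N village]] [NP [Det this] [AP [Adj brilliant]] [N linguist]]]]
The smallest constituent containing 'this eager village found' is the S spanning 'this eager village found every eager eager village this brilliant linguist'; no single node in the tree dominates exactly the given words.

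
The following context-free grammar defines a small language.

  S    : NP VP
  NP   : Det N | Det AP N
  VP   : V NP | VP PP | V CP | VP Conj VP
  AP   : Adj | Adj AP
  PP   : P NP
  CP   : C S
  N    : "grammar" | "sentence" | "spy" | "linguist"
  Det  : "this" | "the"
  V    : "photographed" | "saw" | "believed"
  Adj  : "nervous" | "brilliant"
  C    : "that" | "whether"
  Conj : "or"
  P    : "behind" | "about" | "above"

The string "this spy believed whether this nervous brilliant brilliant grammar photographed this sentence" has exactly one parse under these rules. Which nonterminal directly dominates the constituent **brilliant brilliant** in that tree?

AP

S
  NP
    Det: this
    N: spy
  VP
    V: believed
    CP
      C: whether
      S
        NP
          Det: this
          AP
            Adj: nervous
            AP
              Adj: brilliant
              AP
                Adj: brilliant
          N: grammar
        VP
          V: photographed
          NP
            Det: this
            N: sentence
The span 'brilliant brilliant' is the AP node built by AP → Adj AP.
Its mother is the AP built by AP → Adj AP.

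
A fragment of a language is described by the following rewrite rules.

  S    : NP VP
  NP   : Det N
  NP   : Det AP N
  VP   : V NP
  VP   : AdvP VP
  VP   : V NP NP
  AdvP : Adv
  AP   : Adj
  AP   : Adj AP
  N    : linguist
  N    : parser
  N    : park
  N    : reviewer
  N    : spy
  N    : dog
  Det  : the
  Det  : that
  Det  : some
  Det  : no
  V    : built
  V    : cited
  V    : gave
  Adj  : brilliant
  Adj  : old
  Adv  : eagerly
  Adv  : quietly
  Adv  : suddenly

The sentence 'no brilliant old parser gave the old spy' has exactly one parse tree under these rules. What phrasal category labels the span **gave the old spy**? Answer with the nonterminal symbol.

[S [NP [Det no] [AP [Adj brilliant] [AP [Adj old]]] [N parser]] [VP [V gave] [NP [Det the] [AP [Adj old]] [N spy]]]]
The span 'gave the old spy' is the VP node built by VP → V NP.

VP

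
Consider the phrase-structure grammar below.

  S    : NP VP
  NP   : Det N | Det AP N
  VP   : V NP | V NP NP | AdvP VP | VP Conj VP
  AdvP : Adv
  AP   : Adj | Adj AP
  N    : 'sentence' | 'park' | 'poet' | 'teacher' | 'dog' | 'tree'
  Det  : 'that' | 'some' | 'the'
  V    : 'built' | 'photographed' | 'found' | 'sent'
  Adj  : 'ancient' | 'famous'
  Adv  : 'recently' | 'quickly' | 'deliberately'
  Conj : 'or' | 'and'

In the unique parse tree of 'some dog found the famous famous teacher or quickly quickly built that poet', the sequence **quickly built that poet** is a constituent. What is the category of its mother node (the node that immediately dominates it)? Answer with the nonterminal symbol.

VP

[S [NP [Det some] [N dog]] [VP [VP [V found] [NP [Det the] [AP [Adj famous] [AP [Adj famous]]] [N teacher]]] [Conj or] [VP [AdvP [Adv quickly]] [VP [AdvP [Adv quickly]] [VP [V built] [NP [Det that] [N poet]]]]]]]
The span 'quickly built that poet' is the VP node built by VP → AdvP VP.
Its mother is the VP built by VP → AdvP VP.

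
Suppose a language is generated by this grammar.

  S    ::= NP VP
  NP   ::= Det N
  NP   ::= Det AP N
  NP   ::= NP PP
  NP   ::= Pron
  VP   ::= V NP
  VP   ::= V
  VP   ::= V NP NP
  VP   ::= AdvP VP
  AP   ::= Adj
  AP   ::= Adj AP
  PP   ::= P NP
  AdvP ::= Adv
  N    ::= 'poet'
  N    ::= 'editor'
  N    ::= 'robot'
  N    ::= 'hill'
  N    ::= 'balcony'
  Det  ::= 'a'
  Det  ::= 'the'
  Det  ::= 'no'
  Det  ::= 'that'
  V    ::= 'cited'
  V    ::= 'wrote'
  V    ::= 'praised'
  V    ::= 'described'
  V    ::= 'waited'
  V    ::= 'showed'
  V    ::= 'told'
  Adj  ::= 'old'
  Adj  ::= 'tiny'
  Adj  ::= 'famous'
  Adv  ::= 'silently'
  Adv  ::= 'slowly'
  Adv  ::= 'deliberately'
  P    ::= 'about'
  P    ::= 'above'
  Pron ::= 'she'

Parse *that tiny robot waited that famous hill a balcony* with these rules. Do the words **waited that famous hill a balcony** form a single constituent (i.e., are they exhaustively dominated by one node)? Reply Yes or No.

Yes

[S [NP [Det that] [AP [Adj tiny]] [N robot]] [VP [V waited] [NP [Det that] [AP [Adj famous]] [N hill]] [NP [Det a] [N balcony]]]]
The words 'waited that famous hill a balcony' are exhaustively dominated by a single VP node (built by VP → V NP NP), so they form a constituent.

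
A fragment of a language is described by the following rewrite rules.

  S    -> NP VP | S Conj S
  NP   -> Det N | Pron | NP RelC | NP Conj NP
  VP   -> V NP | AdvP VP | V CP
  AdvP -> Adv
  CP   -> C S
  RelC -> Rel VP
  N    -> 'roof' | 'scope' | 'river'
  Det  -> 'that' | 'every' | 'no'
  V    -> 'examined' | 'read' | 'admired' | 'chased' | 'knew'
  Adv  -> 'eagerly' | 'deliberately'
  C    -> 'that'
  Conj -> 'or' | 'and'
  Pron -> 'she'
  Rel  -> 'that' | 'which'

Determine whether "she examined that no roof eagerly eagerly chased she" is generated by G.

Grammatical

[S [NP [Pron she]] [VP [V examined] [CP [C that] [S [NP [Det no] [N roof]] [VP [AdvP [Adv eagerly]] [VP [AdvP [Adv eagerly]] [VP [V chased] [NP [Pron she]]]]]]]]]
Each bracket corresponds to one application of a listed rule, so the string is derivable from S.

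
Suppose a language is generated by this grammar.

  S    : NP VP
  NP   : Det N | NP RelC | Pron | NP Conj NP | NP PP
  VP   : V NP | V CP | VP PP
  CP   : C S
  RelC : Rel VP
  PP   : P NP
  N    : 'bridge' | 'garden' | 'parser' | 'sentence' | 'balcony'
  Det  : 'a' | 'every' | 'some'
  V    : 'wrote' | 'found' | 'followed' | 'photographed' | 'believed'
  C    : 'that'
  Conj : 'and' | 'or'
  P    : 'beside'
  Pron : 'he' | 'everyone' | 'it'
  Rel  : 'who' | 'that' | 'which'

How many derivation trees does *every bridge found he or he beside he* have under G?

3

Two of the 3 distinct bracketings:
[S [NP [Det every] [N bridge]] [VP [V found] [NP [NP [Pron he]] [Conj or] [NP [NP [Pron he]] [PP [P beside] [NP [Pron he]]]]]]]
[S [NP [Det every] [N bridge]] [VP [V found] [NP [NP [NP [Pron he]] [Conj or] [NP [Pron he]]] [PP [P beside] [NP [Pron he]]]]]]
The trees differ in how a recursive rule is bracketed over the same span.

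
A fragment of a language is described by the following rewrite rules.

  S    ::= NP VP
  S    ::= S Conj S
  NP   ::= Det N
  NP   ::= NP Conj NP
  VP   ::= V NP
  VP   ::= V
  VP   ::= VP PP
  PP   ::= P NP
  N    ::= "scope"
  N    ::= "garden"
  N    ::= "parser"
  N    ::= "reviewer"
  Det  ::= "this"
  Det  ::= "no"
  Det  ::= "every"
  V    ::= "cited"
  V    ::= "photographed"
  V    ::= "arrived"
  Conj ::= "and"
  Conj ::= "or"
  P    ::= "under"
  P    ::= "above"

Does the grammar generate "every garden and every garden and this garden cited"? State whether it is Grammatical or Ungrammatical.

Grammatical

[S [NP [NP [Det every] [N garden]] [Conj and] [NP [NP [Det every] [N garden]] [Conj and] [NP [Det this] [N garden]]]] [VP [V cited]]]
The bracketing above is licensed at every node by one of the given productions, with S at the root.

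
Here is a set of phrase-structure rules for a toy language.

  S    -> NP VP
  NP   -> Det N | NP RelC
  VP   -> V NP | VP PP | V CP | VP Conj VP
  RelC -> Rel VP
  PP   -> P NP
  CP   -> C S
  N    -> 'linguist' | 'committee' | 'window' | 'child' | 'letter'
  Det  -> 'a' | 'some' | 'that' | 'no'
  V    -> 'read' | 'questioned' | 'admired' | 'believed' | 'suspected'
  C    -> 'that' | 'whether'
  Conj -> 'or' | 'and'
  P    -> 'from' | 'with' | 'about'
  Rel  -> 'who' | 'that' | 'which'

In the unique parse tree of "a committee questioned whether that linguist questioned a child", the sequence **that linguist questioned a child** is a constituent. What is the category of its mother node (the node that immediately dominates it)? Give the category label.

CP

S
  NP
    Det: a
    N: committee
  VP
    V: questioned
    CP
      C: whether
      S
        NP
          Det: that
          N: linguist
        VP
          V: questioned
          NP
            Det: a
            N: child
The span 'that linguist questioned a child' is the S node built by S → NP VP.
Its mother is the CP built by CP → C S.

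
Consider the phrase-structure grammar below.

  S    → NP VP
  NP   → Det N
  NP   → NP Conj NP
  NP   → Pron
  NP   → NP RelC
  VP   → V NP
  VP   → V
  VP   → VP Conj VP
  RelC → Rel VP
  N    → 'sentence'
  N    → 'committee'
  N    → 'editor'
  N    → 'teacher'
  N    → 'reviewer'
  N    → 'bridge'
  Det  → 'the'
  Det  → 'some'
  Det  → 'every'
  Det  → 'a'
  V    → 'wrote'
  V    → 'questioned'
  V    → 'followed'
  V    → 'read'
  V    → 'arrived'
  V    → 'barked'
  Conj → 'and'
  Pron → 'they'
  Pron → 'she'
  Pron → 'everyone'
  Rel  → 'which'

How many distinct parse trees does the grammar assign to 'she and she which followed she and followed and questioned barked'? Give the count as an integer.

4

Two of the 4 distinct bracketings:
[S [NP [NP [Pron she]] [Conj and] [NP [NP [Pron she]] [RelC [Rel which] [VP [VP [V followed] [NP [Pron she]]] [Conj and] [VP [VP [V followed]] [Conj and] [VP [V questioned]]]]]]] [VP [V barked]]]
[S [NP [NP [Pron she]] [Conj and] [NP [NP [Pron she]] [RelC [Rel which] [VP [VP [VP [V followed] [NP [Pron she]]] [Conj and] [VP [V followed]]] [Conj and] [VP [V questioned]]]]]] [VP [V barked]]]
The trees differ in how a recursive rule is bracketed over the same span.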